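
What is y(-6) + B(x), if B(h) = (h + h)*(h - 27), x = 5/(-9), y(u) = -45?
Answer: -1165/81 ≈ -14.383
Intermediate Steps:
x = -5/9 (x = 5*(-⅑) = -5/9 ≈ -0.55556)
B(h) = 2*h*(-27 + h) (B(h) = (2*h)*(-27 + h) = 2*h*(-27 + h))
y(-6) + B(x) = -45 + 2*(-5/9)*(-27 - 5/9) = -45 + 2*(-5/9)*(-248/9) = -45 + 2480/81 = -1165/81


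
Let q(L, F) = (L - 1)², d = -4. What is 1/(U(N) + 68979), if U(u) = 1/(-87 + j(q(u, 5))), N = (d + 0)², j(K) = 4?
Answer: 83/5725256 ≈ 1.4497e-5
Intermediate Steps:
q(L, F) = (-1 + L)²
N = 16 (N = (-4 + 0)² = (-4)² = 16)
U(u) = -1/83 (U(u) = 1/(-87 + 4) = 1/(-83) = -1/83)
1/(U(N) + 68979) = 1/(-1/83 + 68979) = 1/(5725256/83) = 83/5725256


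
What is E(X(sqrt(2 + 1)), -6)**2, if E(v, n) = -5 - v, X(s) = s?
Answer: (5 + sqrt(3))**2 ≈ 45.320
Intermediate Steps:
E(X(sqrt(2 + 1)), -6)**2 = (-5 - sqrt(2 + 1))**2 = (-5 - sqrt(3))**2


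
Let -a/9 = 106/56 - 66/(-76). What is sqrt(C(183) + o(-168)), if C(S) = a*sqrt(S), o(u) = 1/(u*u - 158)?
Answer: sqrt(496459474 - 346271698021977*sqrt(183))/3732778 ≈ 18.335*I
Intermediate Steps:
o(u) = 1/(-158 + u**2) (o(u) = 1/(u**2 - 158) = 1/(-158 + u**2))
a = -13221/532 (a = -9*(106/56 - 66/(-76)) = -9*(106*(1/56) - 66*(-1/76)) = -9*(53/28 + 33/38) = -9*1469/532 = -13221/532 ≈ -24.852)
C(S) = -13221*sqrt(S)/532
sqrt(C(183) + o(-168)) = sqrt(-13221*sqrt(183)/532 + 1/(-158 + (-168)**2)) = sqrt(-13221*sqrt(183)/532 + 1/(-158 + 28224)) = sqrt(-13221*sqrt(183)/532 + 1/28066) = sqrt(1/28066 - 13221*sqrt(183)/532)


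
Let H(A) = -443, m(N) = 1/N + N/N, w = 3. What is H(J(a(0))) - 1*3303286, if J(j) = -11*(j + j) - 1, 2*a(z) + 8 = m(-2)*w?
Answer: -3303729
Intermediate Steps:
m(N) = 1 + 1/N (m(N) = 1/N + 1 = 1 + 1/N)
a(z) = -13/4 (a(z) = -4 + (((1 - 2)/(-2))*3)/2 = -4 + (-1/2*(-1)*3)/2 = -4 + ((1/2)*3)/2 = -4 + (1/2)*(3/2) = -4 + 3/4 = -13/4)
J(j) = -1 - 22*j (J(j) = -22*j - 1 = -1 - 22*j)
H(J(a(0))) - 1*3303286 = -443 - 1*3303286 = -443 - 3303286 = -3303729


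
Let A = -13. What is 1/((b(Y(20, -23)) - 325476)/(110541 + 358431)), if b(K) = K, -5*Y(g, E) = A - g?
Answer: -781620/542449 ≈ -1.4409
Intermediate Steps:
Y(g, E) = 13/5 + g/5 (Y(g, E) = -(-13 - g)/5 = 13/5 + g/5)
1/((b(Y(20, -23)) - 325476)/(110541 + 358431)) = 1/(((13/5 + (⅕)*20) - 325476)/(110541 + 358431)) = 1/(((13/5 + 4) - 325476)/468972) = 1/((33/5 - 325476)*(1/468972)) = 1/(-1627347/5*1/468972) = 1/(-542449/781620) = -781620/542449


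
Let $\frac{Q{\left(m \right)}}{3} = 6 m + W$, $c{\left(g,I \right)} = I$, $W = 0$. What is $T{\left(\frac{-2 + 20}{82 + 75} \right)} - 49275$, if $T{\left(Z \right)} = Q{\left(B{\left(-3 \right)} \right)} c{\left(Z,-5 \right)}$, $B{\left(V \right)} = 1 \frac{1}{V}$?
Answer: $-49245$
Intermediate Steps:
$B{\left(V \right)} = \frac{1}{V}$
$Q{\left(m \right)} = 18 m$ ($Q{\left(m \right)} = 3 \left(6 m + 0\right) = 3 \cdot 6 m = 18 m$)
$T{\left(Z \right)} = 30$ ($T{\left(Z \right)} = \frac{18}{-3} \left(-5\right) = 18 \left(- \frac{1}{3}\right) \left(-5\right) = \left(-6\right) \left(-5\right) = 30$)
$T{\left(\frac{-2 + 20}{82 + 75} \right)} - 49275 = 30 - 49275 = -49245$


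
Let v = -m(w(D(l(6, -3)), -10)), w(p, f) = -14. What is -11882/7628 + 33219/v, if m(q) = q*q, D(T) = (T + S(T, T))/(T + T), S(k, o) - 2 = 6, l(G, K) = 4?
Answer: -63930851/373772 ≈ -171.04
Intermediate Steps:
S(k, o) = 8 (S(k, o) = 2 + 6 = 8)
D(T) = (8 + T)/(2*T) (D(T) = (T + 8)/(T + T) = (8 + T)/((2*T)) = (8 + T)*(1/(2*T)) = (8 + T)/(2*T))
m(q) = q**2
v = -196 (v = -1*(-14)**2 = -1*196 = -196)
-11882/7628 + 33219/v = -11882/7628 + 33219/(-196) = -11882*1/7628 + 33219*(-1/196) = -5941/3814 - 33219/196 = -63930851/373772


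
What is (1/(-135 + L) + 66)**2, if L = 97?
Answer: 6285049/1444 ≈ 4352.5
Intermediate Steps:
(1/(-135 + L) + 66)**2 = (1/(-135 + 97) + 66)**2 = (1/(-38) + 66)**2 = (-1/38 + 66)**2 = (2507/38)**2 = 6285049/1444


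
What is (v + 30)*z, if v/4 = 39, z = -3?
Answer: -558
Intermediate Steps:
v = 156 (v = 4*39 = 156)
(v + 30)*z = (156 + 30)*(-3) = 186*(-3) = -558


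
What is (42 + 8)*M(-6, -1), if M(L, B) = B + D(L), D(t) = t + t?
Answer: -650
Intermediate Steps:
D(t) = 2*t
M(L, B) = B + 2*L
(42 + 8)*M(-6, -1) = (42 + 8)*(-1 + 2*(-6)) = 50*(-1 - 12) = 50*(-13) = -650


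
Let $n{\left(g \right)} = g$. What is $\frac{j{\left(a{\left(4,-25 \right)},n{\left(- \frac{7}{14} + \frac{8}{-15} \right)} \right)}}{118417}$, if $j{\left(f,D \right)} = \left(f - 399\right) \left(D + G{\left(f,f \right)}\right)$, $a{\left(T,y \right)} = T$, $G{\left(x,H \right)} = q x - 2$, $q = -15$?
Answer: $\frac{149389}{710502} \approx 0.21026$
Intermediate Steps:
$G{\left(x,H \right)} = -2 - 15 x$ ($G{\left(x,H \right)} = - 15 x - 2 = -2 - 15 x$)
$j{\left(f,D \right)} = \left(-399 + f\right) \left(-2 + D - 15 f\right)$ ($j{\left(f,D \right)} = \left(f - 399\right) \left(D - \left(2 + 15 f\right)\right) = \left(-399 + f\right) \left(-2 + D - 15 f\right)$)
$\frac{j{\left(a{\left(4,-25 \right)},n{\left(- \frac{7}{14} + \frac{8}{-15} \right)} \right)}}{118417} = \frac{798 - 399 \left(- \frac{7}{14} + \frac{8}{-15}\right) - 15 \cdot 4^{2} + 5983 \cdot 4 + \left(- \frac{7}{14} + \frac{8}{-15}\right) 4}{118417} = \left(798 - 399 \left(\left(-7\right) \frac{1}{14} + 8 \left(- \frac{1}{15}\right)\right) - 240 + 23932 + \left(\left(-7\right) \frac{1}{14} + 8 \left(- \frac{1}{15}\right)\right) 4\right) \frac{1}{118417} = \left(798 - 399 \left(- \frac{1}{2} - \frac{8}{15}\right) - 240 + 23932 + \left(- \frac{1}{2} - \frac{8}{15}\right) 4\right) \frac{1}{118417} = \left(798 - - \frac{4123}{10} - 240 + 23932 - \frac{62}{15}\right) \frac{1}{118417} = \left(798 + \frac{4123}{10} - 240 + 23932 - \frac{62}{15}\right) \frac{1}{118417} = \frac{149389}{6} \cdot \frac{1}{118417} = \frac{149389}{710502}$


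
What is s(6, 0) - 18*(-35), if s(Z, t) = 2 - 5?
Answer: 627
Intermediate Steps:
s(Z, t) = -3
s(6, 0) - 18*(-35) = -3 - 18*(-35) = -3 + 630 = 627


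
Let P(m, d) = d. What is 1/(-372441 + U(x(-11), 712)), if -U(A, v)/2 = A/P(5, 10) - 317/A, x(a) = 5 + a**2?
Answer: -315/117325268 ≈ -2.6848e-6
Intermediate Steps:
U(A, v) = 634/A - A/5 (U(A, v) = -2*(A/10 - 317/A) = -2*(-317/A + A/10) = 634/A - A/5)
1/(-372441 + U(x(-11), 712)) = 1/(-372441 + (634/(5 + (-11)**2) - (5 + (-11)**2)/5)) = 1/(-372441 + (634/(5 + 121) - (5 + 121)/5)) = 1/(-372441 + (634/126 - 1/5*126)) = 1/(-372441 + (634*(1/126) - 126/5)) = 1/(-372441 + (317/63 - 126/5)) = 1/(-372441 - 6353/315) = 1/(-117325268/315) = -315/117325268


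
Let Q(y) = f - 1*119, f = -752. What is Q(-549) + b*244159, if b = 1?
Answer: 243288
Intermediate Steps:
Q(y) = -871 (Q(y) = -752 - 1*119 = -752 - 119 = -871)
Q(-549) + b*244159 = -871 + 1*244159 = -871 + 244159 = 243288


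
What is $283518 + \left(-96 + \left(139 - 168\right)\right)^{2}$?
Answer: $299143$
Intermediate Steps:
$283518 + \left(-96 + \left(139 - 168\right)\right)^{2} = 283518 + \left(-96 - 29\right)^{2} = 283518 + \left(-125\right)^{2} = 283518 + 15625 = 299143$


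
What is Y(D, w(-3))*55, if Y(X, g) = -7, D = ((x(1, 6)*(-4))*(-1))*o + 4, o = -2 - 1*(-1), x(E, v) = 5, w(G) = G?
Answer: -385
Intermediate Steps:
o = -1 (o = -2 + 1 = -1)
D = -16 (D = ((5*(-4))*(-1))*(-1) + 4 = -20*(-1)*(-1) + 4 = 20*(-1) + 4 = -20 + 4 = -16)
Y(D, w(-3))*55 = -7*55 = -385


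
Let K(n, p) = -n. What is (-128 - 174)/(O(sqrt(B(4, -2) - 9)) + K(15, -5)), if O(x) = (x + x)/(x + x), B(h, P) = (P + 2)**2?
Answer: 151/7 ≈ 21.571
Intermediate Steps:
B(h, P) = (2 + P)**2
O(x) = 1 (O(x) = (2*x)/((2*x)) = (2*x)*(1/(2*x)) = 1)
(-128 - 174)/(O(sqrt(B(4, -2) - 9)) + K(15, -5)) = (-128 - 174)/(1 - 1*15) = -302/(1 - 15) = -302/(-14) = -302*(-1/14) = 151/7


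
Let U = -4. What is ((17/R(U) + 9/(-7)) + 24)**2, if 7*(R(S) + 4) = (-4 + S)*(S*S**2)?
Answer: 6051128521/11478544 ≈ 527.17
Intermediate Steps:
R(S) = -4 + S**3*(-4 + S)/7 (R(S) = -4 + ((-4 + S)*(S*S**2))/7 = -4 + ((-4 + S)*S**3)/7 = -4 + (S**3*(-4 + S))/7 = -4 + S**3*(-4 + S)/7)
((17/R(U) + 9/(-7)) + 24)**2 = ((17/(-4 - 4/7*(-4)**3 + (1/7)*(-4)**4) + 9/(-7)) + 24)**2 = ((17/(-4 - 4/7*(-64) + (1/7)*256) + 9*(-1/7)) + 24)**2 = ((17/(-4 + 256/7 + 256/7) - 9/7) + 24)**2 = ((17/(484/7) - 9/7) + 24)**2 = ((17*(7/484) - 9/7) + 24)**2 = ((119/484 - 9/7) + 24)**2 = (-3523/3388 + 24)**2 = (77789/3388)**2 = 6051128521/11478544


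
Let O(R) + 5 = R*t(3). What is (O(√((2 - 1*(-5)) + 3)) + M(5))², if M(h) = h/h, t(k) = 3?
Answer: 106 - 24*√10 ≈ 30.105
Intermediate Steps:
M(h) = 1
O(R) = -5 + 3*R (O(R) = -5 + R*3 = -5 + 3*R)
(O(√((2 - 1*(-5)) + 3)) + M(5))² = ((-5 + 3*√((2 - 1*(-5)) + 3)) + 1)² = ((-5 + 3*√((2 + 5) + 3)) + 1)² = ((-5 + 3*√(7 + 3)) + 1)² = ((-5 + 3*√10) + 1)² = (-4 + 3*√10)²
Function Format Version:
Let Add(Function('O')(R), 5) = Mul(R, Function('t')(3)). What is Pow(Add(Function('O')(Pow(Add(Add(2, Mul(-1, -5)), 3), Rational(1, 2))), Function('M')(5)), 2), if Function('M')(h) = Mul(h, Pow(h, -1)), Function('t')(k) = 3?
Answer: Add(106, Mul(-24, Pow(10, Rational(1, 2)))) ≈ 30.105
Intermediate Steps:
Function('M')(h) = 1
Function('O')(R) = Add(-5, Mul(3, R)) (Function('O')(R) = Add(-5, Mul(R, 3)) = Add(-5, Mul(3, R)))
Pow(Add(Function('O')(Pow(Add(Add(2, Mul(-1, -5)), 3), Rational(1, 2))), Function('M')(5)), 2) = Pow(Add(Add(-5, Mul(3, Pow(Add(Add(2, Mul(-1, -5)), 3), Rational(1, 2)))), 1), 2) = Pow(Add(Add(-5, Mul(3, Pow(Add(Add(2, 5), 3), Rational(1, 2)))), 1), 2) = Pow(Add(Add(-5, Mul(3, Pow(Add(7, 3), Rational(1, 2)))), 1), 2) = Pow(Add(Add(-5, Mul(3, Pow(10, Rational(1, 2)))), 1), 2) = Pow(Add(-4, Mul(3, Pow(10, Rational(1, 2)))), 2)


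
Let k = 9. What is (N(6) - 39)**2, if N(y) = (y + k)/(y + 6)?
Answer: 22801/16 ≈ 1425.1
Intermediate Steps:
N(y) = (9 + y)/(6 + y) (N(y) = (y + 9)/(y + 6) = (9 + y)/(6 + y))
(N(6) - 39)**2 = ((9 + 6)/(6 + 6) - 39)**2 = (15/12 - 39)**2 = ((1/12)*15 - 39)**2 = (5/4 - 39)**2 = (-151/4)**2 = 22801/16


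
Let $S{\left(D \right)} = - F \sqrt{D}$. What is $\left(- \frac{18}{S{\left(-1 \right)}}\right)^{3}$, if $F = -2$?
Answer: $- 729 i \approx - 729.0 i$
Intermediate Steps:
$S{\left(D \right)} = 2 \sqrt{D}$ ($S{\left(D \right)} = \left(-1\right) \left(-2\right) \sqrt{D} = 2 \sqrt{D}$)
$\left(- \frac{18}{S{\left(-1 \right)}}\right)^{3} = \left(- \frac{18}{2 \sqrt{-1}}\right)^{3} = \left(- \frac{18}{2 i}\right)^{3} = \left(- 18 \left(- \frac{i}{2}\right)\right)^{3} = \left(9 i\right)^{3} = - 729 i$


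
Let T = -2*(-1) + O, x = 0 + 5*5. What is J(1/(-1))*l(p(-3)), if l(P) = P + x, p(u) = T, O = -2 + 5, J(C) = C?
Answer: -30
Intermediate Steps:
x = 25 (x = 0 + 25 = 25)
O = 3
T = 5 (T = -2*(-1) + 3 = 2 + 3 = 5)
p(u) = 5
l(P) = 25 + P (l(P) = P + 25 = 25 + P)
J(1/(-1))*l(p(-3)) = (25 + 5)/(-1) = -1*30 = -30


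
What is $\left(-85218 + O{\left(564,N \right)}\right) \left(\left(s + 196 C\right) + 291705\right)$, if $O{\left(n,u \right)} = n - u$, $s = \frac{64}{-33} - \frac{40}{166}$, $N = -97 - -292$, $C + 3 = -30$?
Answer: $- \frac{22096324850393}{913} \approx -2.4202 \cdot 10^{10}$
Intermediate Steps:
$C = -33$ ($C = -3 - 30 = -33$)
$N = 195$ ($N = -97 + 292 = 195$)
$s = - \frac{5972}{2739}$ ($s = 64 \left(- \frac{1}{33}\right) - \frac{20}{83} = - \frac{64}{33} - \frac{20}{83} = - \frac{5972}{2739} \approx -2.1804$)
$\left(-85218 + O{\left(564,N \right)}\right) \left(\left(s + 196 C\right) + 291705\right) = \left(-85218 + \left(564 - 195\right)\right) \left(\left(- \frac{5972}{2739} + 196 \left(-33\right)\right) + 291705\right) = \left(-85218 + \left(564 - 195\right)\right) \left(\left(- \frac{5972}{2739} - 6468\right) + 291705\right) = \left(-85218 + 369\right) \left(- \frac{17721824}{2739} + 291705\right) = \left(-84849\right) \frac{781258171}{2739} = - \frac{22096324850393}{913}$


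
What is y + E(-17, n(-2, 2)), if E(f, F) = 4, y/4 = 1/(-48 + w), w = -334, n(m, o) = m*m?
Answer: 762/191 ≈ 3.9895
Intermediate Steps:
n(m, o) = m²
y = -2/191 (y = 4/(-48 - 334) = 4/(-382) = 4*(-1/382) = -2/191 ≈ -0.010471)
y + E(-17, n(-2, 2)) = -2/191 + 4 = 762/191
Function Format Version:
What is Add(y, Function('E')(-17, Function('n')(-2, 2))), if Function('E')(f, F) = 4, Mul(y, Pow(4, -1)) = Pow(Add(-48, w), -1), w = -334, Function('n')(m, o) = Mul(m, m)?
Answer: Rational(762, 191) ≈ 3.9895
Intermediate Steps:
Function('n')(m, o) = Pow(m, 2)
y = Rational(-2, 191) (y = Mul(4, Pow(Add(-48, -334), -1)) = Mul(4, Pow(-382, -1)) = Mul(4, Rational(-1, 382)) = Rational(-2, 191) ≈ -0.010471)
Add(y, Function('E')(-17, Function('n')(-2, 2))) = Add(Rational(-2, 191), 4) = Rational(762, 191)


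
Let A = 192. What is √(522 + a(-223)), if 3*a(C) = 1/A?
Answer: √300673/24 ≈ 22.847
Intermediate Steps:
a(C) = 1/576 (a(C) = (⅓)/192 = (⅓)*(1/192) = 1/576)
√(522 + a(-223)) = √(522 + 1/576) = √(300673/576) = √300673/24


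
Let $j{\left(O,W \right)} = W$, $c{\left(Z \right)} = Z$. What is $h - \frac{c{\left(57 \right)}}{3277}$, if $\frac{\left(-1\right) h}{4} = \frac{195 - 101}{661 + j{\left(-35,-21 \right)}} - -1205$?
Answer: $- \frac{1263769779}{262160} \approx -4820.6$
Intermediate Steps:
$h = - \frac{385647}{80}$ ($h = - 4 \left(\frac{195 - 101}{661 - 21} - -1205\right) = - 4 \left(\frac{94}{640} + 1205\right) = - 4 \left(94 \cdot \frac{1}{640} + 1205\right) = - 4 \left(\frac{47}{320} + 1205\right) = \left(-4\right) \frac{385647}{320} = - \frac{385647}{80} \approx -4820.6$)
$h - \frac{c{\left(57 \right)}}{3277} = - \frac{385647}{80} - \frac{57}{3277} = - \frac{1263769779}{262160}$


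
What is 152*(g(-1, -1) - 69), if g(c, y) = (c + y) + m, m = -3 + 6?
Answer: -10336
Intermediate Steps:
m = 3
g(c, y) = 3 + c + y (g(c, y) = (c + y) + 3 = 3 + c + y)
152*(g(-1, -1) - 69) = 152*((3 - 1 - 1) - 69) = 152*(1 - 69) = 152*(-68) = -10336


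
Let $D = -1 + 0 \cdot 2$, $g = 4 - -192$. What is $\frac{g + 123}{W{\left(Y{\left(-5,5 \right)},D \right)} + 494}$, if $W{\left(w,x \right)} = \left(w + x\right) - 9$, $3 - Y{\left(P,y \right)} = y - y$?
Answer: $\frac{319}{487} \approx 0.65503$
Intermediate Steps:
$g = 196$ ($g = 4 + 192 = 196$)
$Y{\left(P,y \right)} = 3$ ($Y{\left(P,y \right)} = 3 - \left(y - y\right) = 3 - 0 = 3 + 0 = 3$)
$D = -1$ ($D = -1 + 0 = -1$)
$W{\left(w,x \right)} = -9 + w + x$
$\frac{g + 123}{W{\left(Y{\left(-5,5 \right)},D \right)} + 494} = \frac{196 + 123}{\left(-9 + 3 - 1\right) + 494} = \frac{319}{-7 + 494} = \frac{319}{487}$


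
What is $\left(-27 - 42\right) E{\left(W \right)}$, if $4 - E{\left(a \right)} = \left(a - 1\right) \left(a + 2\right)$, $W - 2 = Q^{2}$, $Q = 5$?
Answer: $51750$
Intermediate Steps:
$W = 27$ ($W = 2 + 5^{2} = 2 + 25 = 27$)
$E{\left(a \right)} = 4 - \left(-1 + a\right) \left(2 + a\right)$ ($E{\left(a \right)} = 4 - \left(a - 1\right) \left(a + 2\right) = 4 - \left(-1 + a\right) \left(2 + a\right)$)
$\left(-27 - 42\right) E{\left(W \right)} = \left(-27 - 42\right) \left(6 - 27 - 27^{2}\right) = - 69 \left(6 - 27 - 729\right) = \left(-69\right) \left(-750\right) = 51750$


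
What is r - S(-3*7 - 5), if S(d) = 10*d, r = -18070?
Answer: -17810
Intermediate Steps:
r - S(-3*7 - 5) = -18070 - 10*(-3*7 - 5) = -18070 - 10*(-21 - 5) = -18070 - 10*(-26) = -18070 - 1*(-260) = -18070 + 260 = -17810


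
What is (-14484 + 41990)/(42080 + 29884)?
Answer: 13753/35982 ≈ 0.38222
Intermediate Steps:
(-14484 + 41990)/(42080 + 29884) = 27506/71964 = 27506*(1/71964) = 13753/35982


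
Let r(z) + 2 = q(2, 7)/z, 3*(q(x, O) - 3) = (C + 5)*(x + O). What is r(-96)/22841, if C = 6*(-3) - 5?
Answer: -47/730912 ≈ -6.4303e-5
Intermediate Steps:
C = -23 (C = -18 - 5 = -23)
q(x, O) = 3 - 6*O - 6*x (q(x, O) = 3 + ((-23 + 5)*(x + O))/3 = 3 + (-18*(O + x))/3 = 3 + (-18*O - 18*x)/3 = 3 + (-6*O - 6*x) = 3 - 6*O - 6*x)
r(z) = -2 - 51/z (r(z) = -2 + (3 - 6*7 - 6*2)/z = -2 + (3 - 42 - 12)/z = -2 - 51/z)
r(-96)/22841 = (-2 - 51/(-96))/22841 = (-2 - 51*(-1/96))*(1/22841) = (-2 + 17/32)*(1/22841) = -47/32*1/22841 = -47/730912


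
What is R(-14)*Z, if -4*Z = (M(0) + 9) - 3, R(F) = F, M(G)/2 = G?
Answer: 21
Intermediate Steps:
M(G) = 2*G
Z = -3/2 (Z = -((2*0 + 9) - 3)/4 = -((0 + 9) - 3)/4 = -(9 - 3)/4 = -¼*6 = -3/2 ≈ -1.5000)
R(-14)*Z = -14*(-3/2) = 21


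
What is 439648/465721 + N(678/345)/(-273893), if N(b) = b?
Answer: 13847793358414/14669138013095 ≈ 0.94401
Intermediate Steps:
439648/465721 + N(678/345)/(-273893) = 439648/465721 + (678/345)/(-273893) = 439648*(1/465721) + (678*(1/345))*(-1/273893) = 439648/465721 + (226/115)*(-1/273893) = 439648/465721 - 226/31497695 = 13847793358414/14669138013095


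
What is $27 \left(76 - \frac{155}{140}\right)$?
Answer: $\frac{56619}{28} \approx 2022.1$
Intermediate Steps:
$27 \left(76 - \frac{155}{140}\right) = 27 \left(76 - \frac{31}{28}\right) = 27 \cdot \frac{2097}{28} = \frac{56619}{28}$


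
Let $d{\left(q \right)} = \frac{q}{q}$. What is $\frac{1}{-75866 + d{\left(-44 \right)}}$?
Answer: $- \frac{1}{75865} \approx -1.3181 \cdot 10^{-5}$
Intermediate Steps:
$d{\left(q \right)} = 1$
$\frac{1}{-75866 + d{\left(-44 \right)}} = \frac{1}{-75866 + 1} = \frac{1}{-75865} = - \frac{1}{75865}$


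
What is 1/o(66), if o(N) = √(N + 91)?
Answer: √157/157 ≈ 0.079809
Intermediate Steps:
o(N) = √(91 + N)
1/o(66) = 1/(√(91 + 66)) = 1/(√157) = √157/157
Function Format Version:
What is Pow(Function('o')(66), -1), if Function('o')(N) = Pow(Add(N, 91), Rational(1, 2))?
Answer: Mul(Rational(1, 157), Pow(157, Rational(1, 2))) ≈ 0.079809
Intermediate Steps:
Function('o')(N) = Pow(Add(91, N), Rational(1, 2))
Pow(Function('o')(66), -1) = Pow(Pow(Add(91, 66), Rational(1, 2)), -1) = Pow(Pow(157, Rational(1, 2)), -1) = Mul(Rational(1, 157), Pow(157, Rational(1, 2)))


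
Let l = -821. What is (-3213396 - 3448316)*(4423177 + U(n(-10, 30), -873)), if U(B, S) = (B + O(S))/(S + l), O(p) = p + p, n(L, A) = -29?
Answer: -24957649722542728/847 ≈ -2.9466e+13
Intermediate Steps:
O(p) = 2*p
U(B, S) = (B + 2*S)/(-821 + S) (U(B, S) = (B + 2*S)/(S - 821) = (B + 2*S)/(-821 + S))
(-3213396 - 3448316)*(4423177 + U(n(-10, 30), -873)) = (-3213396 - 3448316)*(4423177 + (-29 + 2*(-873))/(-821 - 873)) = -6661712*(4423177 + (-29 - 1746)/(-1694)) = -6661712*(4423177 - 1/1694*(-1775)) = -6661712*(4423177 + 1775/1694) = -6661712*7492863613/1694 = -24957649722542728/847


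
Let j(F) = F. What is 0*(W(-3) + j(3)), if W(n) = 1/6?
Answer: 0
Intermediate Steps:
W(n) = ⅙ (W(n) = 1*(⅙) = ⅙)
0*(W(-3) + j(3)) = 0*(⅙ + 3) = 0*(19/6) = 0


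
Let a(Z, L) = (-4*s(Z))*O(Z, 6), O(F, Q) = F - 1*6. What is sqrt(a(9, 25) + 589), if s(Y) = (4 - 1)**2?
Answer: sqrt(481) ≈ 21.932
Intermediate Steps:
O(F, Q) = -6 + F (O(F, Q) = F - 6 = -6 + F)
s(Y) = 9 (s(Y) = 3**2 = 9)
a(Z, L) = 216 - 36*Z (a(Z, L) = (-4*9)*(-6 + Z) = -36*(-6 + Z) = 216 - 36*Z)
sqrt(a(9, 25) + 589) = sqrt((216 - 36*9) + 589) = sqrt((216 - 324) + 589) = sqrt(-108 + 589) = sqrt(481)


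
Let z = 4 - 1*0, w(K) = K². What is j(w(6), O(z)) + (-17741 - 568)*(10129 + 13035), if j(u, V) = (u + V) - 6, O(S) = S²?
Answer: -424109630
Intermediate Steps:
z = 4 (z = 4 + 0 = 4)
j(u, V) = -6 + V + u (j(u, V) = (V + u) - 6 = -6 + V + u)
j(w(6), O(z)) + (-17741 - 568)*(10129 + 13035) = (-6 + 4² + 6²) + (-17741 - 568)*(10129 + 13035) = (-6 + 16 + 36) - 18309*23164 = 46 - 424109676 = -424109630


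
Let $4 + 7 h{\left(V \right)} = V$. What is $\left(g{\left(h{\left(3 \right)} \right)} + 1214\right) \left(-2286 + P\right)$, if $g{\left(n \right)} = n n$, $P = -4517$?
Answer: $- \frac{404690061}{49} \approx -8.259 \cdot 10^{6}$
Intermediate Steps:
$h{\left(V \right)} = - \frac{4}{7} + \frac{V}{7}$
$g{\left(n \right)} = n^{2}$
$\left(g{\left(h{\left(3 \right)} \right)} + 1214\right) \left(-2286 + P\right) = \left(\left(- \frac{4}{7} + \frac{1}{7} \cdot 3\right)^{2} + 1214\right) \left(-2286 - 4517\right) = \left(\left(- \frac{4}{7} + \frac{3}{7}\right)^{2} + 1214\right) \left(-6803\right) = \left(\left(- \frac{1}{7}\right)^{2} + 1214\right) \left(-6803\right) = \left(\frac{1}{49} + 1214\right) \left(-6803\right) = \frac{59487}{49} \left(-6803\right) = - \frac{404690061}{49}$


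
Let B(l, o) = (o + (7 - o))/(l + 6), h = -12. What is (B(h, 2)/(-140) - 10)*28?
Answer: -8393/30 ≈ -279.77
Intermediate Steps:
B(l, o) = 7/(6 + l)
(B(h, 2)/(-140) - 10)*28 = ((7/(6 - 12))/(-140) - 10)*28 = ((7/(-6))*(-1/140) - 10)*28 = ((7*(-1/6))*(-1/140) - 10)*28 = (-7/6*(-1/140) - 10)*28 = (1/120 - 10)*28 = -1199/120*28 = -8393/30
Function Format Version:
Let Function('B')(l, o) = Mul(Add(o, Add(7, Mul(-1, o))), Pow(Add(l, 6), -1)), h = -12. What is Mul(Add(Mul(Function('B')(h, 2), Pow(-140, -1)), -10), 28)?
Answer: Rational(-8393, 30) ≈ -279.77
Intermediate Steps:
Function('B')(l, o) = Mul(7, Pow(Add(6, l), -1))
Mul(Add(Mul(Function('B')(h, 2), Pow(-140, -1)), -10), 28) = Mul(Add(Mul(Mul(7, Pow(Add(6, -12), -1)), Pow(-140, -1)), -10), 28) = Mul(Add(Mul(Mul(7, Pow(-6, -1)), Rational(-1, 140)), -10), 28) = Mul(Add(Mul(Mul(7, Rational(-1, 6)), Rational(-1, 140)), -10), 28) = Mul(Add(Mul(Rational(-7, 6), Rational(-1, 140)), -10), 28) = Mul(Add(Rational(1, 120), -10), 28) = Mul(Rational(-1199, 120), 28) = Rational(-8393, 30)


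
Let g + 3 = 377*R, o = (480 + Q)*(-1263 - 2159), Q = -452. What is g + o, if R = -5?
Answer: -97704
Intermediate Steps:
o = -95816 (o = (480 - 452)*(-1263 - 2159) = 28*(-3422) = -95816)
g = -1888 (g = -3 + 377*(-5) = -3 - 1885 = -1888)
g + o = -1888 - 95816 = -97704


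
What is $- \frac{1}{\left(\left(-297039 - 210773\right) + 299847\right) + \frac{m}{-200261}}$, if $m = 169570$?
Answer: $\frac{200261}{41647448435} \approx 4.8085 \cdot 10^{-6}$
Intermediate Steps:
$- \frac{1}{\left(\left(-297039 - 210773\right) + 299847\right) + \frac{m}{-200261}} = - \frac{1}{\left(\left(-297039 - 210773\right) + 299847\right) + \frac{169570}{-200261}} = - \frac{1}{\left(-507812 + 299847\right) + 169570 \left(- \frac{1}{200261}\right)} = - \frac{1}{-207965 - \frac{169570}{200261}} = - \frac{1}{- \frac{41647448435}{200261}} = \left(-1\right) \left(- \frac{200261}{41647448435}\right) = \frac{200261}{41647448435}$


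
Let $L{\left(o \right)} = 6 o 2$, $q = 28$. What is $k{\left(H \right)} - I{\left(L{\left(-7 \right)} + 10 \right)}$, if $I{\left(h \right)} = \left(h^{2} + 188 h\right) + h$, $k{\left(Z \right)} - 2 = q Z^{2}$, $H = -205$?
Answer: $1185212$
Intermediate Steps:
$L{\left(o \right)} = 12 o$
$k{\left(Z \right)} = 2 + 28 Z^{2}$
$I{\left(h \right)} = h^{2} + 189 h$
$k{\left(H \right)} - I{\left(L{\left(-7 \right)} + 10 \right)} = \left(2 + 28 \left(-205\right)^{2}\right) - \left(12 \left(-7\right) + 10\right) \left(189 + \left(12 \left(-7\right) + 10\right)\right) = \left(2 + 28 \cdot 42025\right) - \left(-84 + 10\right) \left(189 + \left(-84 + 10\right)\right) = \left(2 + 1176700\right) - - 74 \left(189 - 74\right) = 1176702 - \left(-74\right) 115 = 1176702 - -8510 = 1176702 + 8510 = 1185212$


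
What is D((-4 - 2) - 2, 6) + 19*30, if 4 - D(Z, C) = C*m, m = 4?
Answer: 550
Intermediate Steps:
D(Z, C) = 4 - 4*C (D(Z, C) = 4 - C*4 = 4 - 4*C)
D((-4 - 2) - 2, 6) + 19*30 = (4 - 4*6) + 19*30 = (4 - 24) + 570 = -20 + 570 = 550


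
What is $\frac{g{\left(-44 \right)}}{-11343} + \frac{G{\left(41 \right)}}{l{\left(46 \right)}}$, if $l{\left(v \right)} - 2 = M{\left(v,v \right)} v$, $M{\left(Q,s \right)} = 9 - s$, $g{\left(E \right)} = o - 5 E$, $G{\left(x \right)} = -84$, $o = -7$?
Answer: $\frac{49226}{1606925} \approx 0.030634$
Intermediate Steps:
$g{\left(E \right)} = -7 - 5 E$
$l{\left(v \right)} = 2 + v \left(9 - v\right)$ ($l{\left(v \right)} = 2 + \left(9 - v\right) v = 2 + v \left(9 - v\right)$)
$\frac{g{\left(-44 \right)}}{-11343} + \frac{G{\left(41 \right)}}{l{\left(46 \right)}} = \frac{-7 - -220}{-11343} - \frac{84}{2 - 46 \left(-9 + 46\right)} = \left(-7 + 220\right) \left(- \frac{1}{11343}\right) - \frac{84}{2 - 46 \cdot 37} = 213 \left(- \frac{1}{11343}\right) - \frac{84}{2 - 1702} = - \frac{71}{3781} - \frac{84}{-1700} = - \frac{71}{3781} - - \frac{21}{425} = - \frac{71}{3781} + \frac{21}{425} = \frac{49226}{1606925}$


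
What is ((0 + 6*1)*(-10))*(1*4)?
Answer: -240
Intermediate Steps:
((0 + 6*1)*(-10))*(1*4) = ((0 + 6)*(-10))*4 = (6*(-10))*4 = -60*4 = -240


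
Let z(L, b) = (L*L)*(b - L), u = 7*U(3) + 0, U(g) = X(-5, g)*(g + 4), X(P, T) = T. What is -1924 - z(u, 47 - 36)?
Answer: 2936900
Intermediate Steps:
U(g) = g*(4 + g) (U(g) = g*(g + 4) = g*(4 + g))
u = 147 (u = 7*(3*(4 + 3)) + 0 = 7*(3*7) + 0 = 7*21 + 0 = 147 + 0 = 147)
z(L, b) = L²*(b - L)
-1924 - z(u, 47 - 36) = -1924 - 147²*((47 - 36) - 1*147) = -1924 - 21609*(11 - 147) = -1924 - 21609*(-136) = -1924 - 1*(-2938824) = -1924 + 2938824 = 2936900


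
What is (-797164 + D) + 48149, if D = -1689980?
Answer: -2438995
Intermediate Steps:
(-797164 + D) + 48149 = (-797164 - 1689980) + 48149 = -2487144 + 48149 = -2438995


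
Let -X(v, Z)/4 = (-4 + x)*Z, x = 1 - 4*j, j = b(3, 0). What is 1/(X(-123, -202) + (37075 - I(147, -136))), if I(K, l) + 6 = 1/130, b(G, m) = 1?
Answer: 130/4085249 ≈ 3.1822e-5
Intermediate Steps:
j = 1
I(K, l) = -779/130 (I(K, l) = -6 + 1/130 = -779/130)
x = -3 (x = 1 - 4*1 = 1 - 4 = -3)
X(v, Z) = 28*Z (X(v, Z) = -4*(-4 - 3)*Z = -(-28)*Z = 28*Z)
1/(X(-123, -202) + (37075 - I(147, -136))) = 1/(28*(-202) + (37075 - 1*(-779/130))) = 1/(-5656 + (37075 + 779/130)) = 1/(-5656 + 4820529/130) = 1/(4085249/130) = 130/4085249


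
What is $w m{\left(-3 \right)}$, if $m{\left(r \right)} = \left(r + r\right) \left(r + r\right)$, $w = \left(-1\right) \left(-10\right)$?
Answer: $360$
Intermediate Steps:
$w = 10$
$m{\left(r \right)} = 4 r^{2}$ ($m{\left(r \right)} = 2 r 2 r = 4 r^{2}$)
$w m{\left(-3 \right)} = 10 \cdot 4 \left(-3\right)^{2} = 10 \cdot 4 \cdot 9 = 10 \cdot 36 = 360$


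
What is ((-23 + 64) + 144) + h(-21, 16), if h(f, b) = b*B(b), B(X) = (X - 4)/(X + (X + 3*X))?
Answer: 937/5 ≈ 187.40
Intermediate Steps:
B(X) = (-4 + X)/(5*X) (B(X) = (-4 + X)/(X + 4*X) = (-4 + X)/((5*X)) = (-4 + X)*(1/(5*X)) = (-4 + X)/(5*X))
h(f, b) = -4/5 + b/5 (h(f, b) = b*((-4 + b)/(5*b)) = -4/5 + b/5)
((-23 + 64) + 144) + h(-21, 16) = ((-23 + 64) + 144) + (-4/5 + (1/5)*16) = (41 + 144) + (-4/5 + 16/5) = 185 + 12/5 = 937/5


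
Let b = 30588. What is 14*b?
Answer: 428232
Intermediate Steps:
14*b = 14*30588 = 428232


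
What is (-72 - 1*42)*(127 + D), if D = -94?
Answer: -3762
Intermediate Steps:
(-72 - 1*42)*(127 + D) = (-72 - 1*42)*(127 - 94) = (-72 - 42)*33 = -114*33 = -3762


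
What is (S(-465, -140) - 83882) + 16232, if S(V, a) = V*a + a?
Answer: -2690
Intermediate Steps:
S(V, a) = a + V*a
(S(-465, -140) - 83882) + 16232 = (-140*(1 - 465) - 83882) + 16232 = (-140*(-464) - 83882) + 16232 = (64960 - 83882) + 16232 = -18922 + 16232 = -2690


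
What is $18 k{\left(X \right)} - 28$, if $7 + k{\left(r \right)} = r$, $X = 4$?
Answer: $-82$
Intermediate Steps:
$k{\left(r \right)} = -7 + r$
$18 k{\left(X \right)} - 28 = 18 \left(-7 + 4\right) - 28 = 18 \left(-3\right) - 28 = -54 - 28 = -82$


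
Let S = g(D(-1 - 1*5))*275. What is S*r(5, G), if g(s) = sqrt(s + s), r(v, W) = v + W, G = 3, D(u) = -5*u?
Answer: 4400*sqrt(15) ≈ 17041.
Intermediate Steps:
r(v, W) = W + v
g(s) = sqrt(2)*sqrt(s) (g(s) = sqrt(2*s) = sqrt(2)*sqrt(s))
S = 550*sqrt(15) (S = (sqrt(2)*sqrt(-5*(-1 - 1*5)))*275 = (sqrt(2)*sqrt(-5*(-1 - 5)))*275 = (sqrt(2)*sqrt(-5*(-6)))*275 = (sqrt(2)*sqrt(30))*275 = (2*sqrt(15))*275 = 550*sqrt(15) ≈ 2130.1)
S*r(5, G) = (550*sqrt(15))*(3 + 5) = (550*sqrt(15))*8 = 4400*sqrt(15)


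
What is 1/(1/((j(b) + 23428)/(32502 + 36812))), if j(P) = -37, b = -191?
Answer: 23391/69314 ≈ 0.33746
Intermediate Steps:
1/(1/((j(b) + 23428)/(32502 + 36812))) = 1/(1/((-37 + 23428)/(32502 + 36812))) = 1/(1/(23391/69314)) = 1/(69314/23391) = 23391/69314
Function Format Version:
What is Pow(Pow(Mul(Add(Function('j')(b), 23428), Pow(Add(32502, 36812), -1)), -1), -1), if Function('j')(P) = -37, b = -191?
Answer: Rational(23391, 69314) ≈ 0.33746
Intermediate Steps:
Pow(Pow(Mul(Add(Function('j')(b), 23428), Pow(Add(32502, 36812), -1)), -1), -1) = Pow(Pow(Mul(Add(-37, 23428), Pow(Add(32502, 36812), -1)), -1), -1) = Pow(Pow(Mul(23391, Pow(69314, -1)), -1), -1) = Pow(Pow(Mul(23391, Rational(1, 69314)), -1), -1) = Pow(Pow(Rational(23391, 69314), -1), -1) = Pow(Rational(69314, 23391), -1) = Rational(23391, 69314)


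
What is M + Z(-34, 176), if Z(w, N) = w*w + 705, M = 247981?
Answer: 249842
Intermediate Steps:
Z(w, N) = 705 + w² (Z(w, N) = w² + 705 = 705 + w²)
M + Z(-34, 176) = 247981 + (705 + (-34)²) = 247981 + (705 + 1156) = 247981 + 1861 = 249842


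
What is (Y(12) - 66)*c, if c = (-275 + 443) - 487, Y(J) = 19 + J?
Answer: 11165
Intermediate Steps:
c = -319 (c = 168 - 487 = -319)
(Y(12) - 66)*c = ((19 + 12) - 66)*(-319) = (31 - 66)*(-319) = -35*(-319) = 11165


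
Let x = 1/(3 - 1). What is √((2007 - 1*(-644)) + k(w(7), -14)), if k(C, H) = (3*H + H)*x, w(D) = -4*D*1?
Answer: √2623 ≈ 51.215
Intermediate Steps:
w(D) = -4*D
x = ½ (x = 1/2 = ½ ≈ 0.50000)
k(C, H) = 2*H (k(C, H) = (3*H + H)*(½) = (4*H)*(½) = 2*H)
√((2007 - 1*(-644)) + k(w(7), -14)) = √((2007 - 1*(-644)) + 2*(-14)) = √((2007 + 644) - 28) = √(2651 - 28) = √2623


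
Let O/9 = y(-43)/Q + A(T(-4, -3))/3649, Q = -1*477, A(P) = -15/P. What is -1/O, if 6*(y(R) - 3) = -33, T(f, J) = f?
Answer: -773588/43645 ≈ -17.725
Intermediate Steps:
y(R) = -5/2 (y(R) = 3 + (1/6)*(-33) = 3 - 11/2 = -5/2)
Q = -477
O = 43645/773588 (O = 9*(-5/2/(-477) - 15/(-4)/3649) = 9*(-5/2*(-1/477) - 15*(-1/4)*(1/3649)) = 9*(5/954 + (15/4)*(1/3649)) = 9*(5/954 + 15/14596) = 9*(43645/6962292) = 43645/773588 ≈ 0.056419)
-1/O = -1/43645/773588 = -1*773588/43645 = -773588/43645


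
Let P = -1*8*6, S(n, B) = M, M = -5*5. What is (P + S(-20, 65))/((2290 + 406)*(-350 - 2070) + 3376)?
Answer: 1/89328 ≈ 1.1195e-5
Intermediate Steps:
M = -25
S(n, B) = -25
P = -48 (P = -8*6 = -48)
(P + S(-20, 65))/((2290 + 406)*(-350 - 2070) + 3376) = (-48 - 25)/((2290 + 406)*(-350 - 2070) + 3376) = -73/(2696*(-2420) + 3376) = -73/(-6524320 + 3376) = -73/(-6520944) = -73*(-1/6520944) = 1/89328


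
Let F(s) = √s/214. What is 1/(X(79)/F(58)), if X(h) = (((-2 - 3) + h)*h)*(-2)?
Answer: -√58/2502088 ≈ -3.0438e-6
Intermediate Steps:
F(s) = √s/214
X(h) = -2*h*(-5 + h) (X(h) = ((-5 + h)*h)*(-2) = (h*(-5 + h))*(-2) = -2*h*(-5 + h))
1/(X(79)/F(58)) = 1/((2*79*(5 - 1*79))/((√58/214))) = 1/((2*79*(5 - 79))*(107*√58/29)) = 1/((2*79*(-74))*(107*√58/29)) = 1/(-1251044*√58/29) = -√58/2502088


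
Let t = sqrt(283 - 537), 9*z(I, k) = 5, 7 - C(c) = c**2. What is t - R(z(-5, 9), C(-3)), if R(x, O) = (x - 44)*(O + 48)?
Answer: 17986/9 + I*sqrt(254) ≈ 1998.4 + 15.937*I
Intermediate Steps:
C(c) = 7 - c**2
z(I, k) = 5/9 (z(I, k) = (1/9)*5 = 5/9)
t = I*sqrt(254) (t = sqrt(-254) = I*sqrt(254) ≈ 15.937*I)
R(x, O) = (-44 + x)*(48 + O)
t - R(z(-5, 9), C(-3)) = I*sqrt(254) - (-2112 - 44*(7 - 1*(-3)**2) + 48*(5/9) + (7 - 1*(-3)**2)*(5/9)) = I*sqrt(254) - (-2112 - 44*(7 - 1*9) + 80/3 + (7 - 1*9)*(5/9)) = I*sqrt(254) - (-2112 - 44*(7 - 9) + 80/3 + (7 - 9)*(5/9)) = I*sqrt(254) - (-2112 - 44*(-2) + 80/3 - 2*5/9) = I*sqrt(254) - (-2112 + 88 + 80/3 - 10/9) = I*sqrt(254) - 1*(-17986/9) = I*sqrt(254) + 17986/9 = 17986/9 + I*sqrt(254)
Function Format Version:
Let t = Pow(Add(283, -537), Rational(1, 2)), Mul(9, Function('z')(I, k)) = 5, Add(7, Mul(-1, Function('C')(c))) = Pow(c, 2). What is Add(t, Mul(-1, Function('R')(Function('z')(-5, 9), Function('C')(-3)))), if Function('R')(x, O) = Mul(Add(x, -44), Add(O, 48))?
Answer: Add(Rational(17986, 9), Mul(I, Pow(254, Rational(1, 2)))) ≈ Add(1998.4, Mul(15.937, I))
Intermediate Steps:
Function('C')(c) = Add(7, Mul(-1, Pow(c, 2)))
Function('z')(I, k) = Rational(5, 9) (Function('z')(I, k) = Mul(Rational(1, 9), 5) = Rational(5, 9))
t = Mul(I, Pow(254, Rational(1, 2))) (t = Pow(-254, Rational(1, 2)) = Mul(I, Pow(254, Rational(1, 2))) ≈ Mul(15.937, I))
Function('R')(x, O) = Mul(Add(-44, x), Add(48, O))
Add(t, Mul(-1, Function('R')(Function('z')(-5, 9), Function('C')(-3)))) = Add(Mul(I, Pow(254, Rational(1, 2))), Mul(-1, Add(-2112, Mul(-44, Add(7, Mul(-1, Pow(-3, 2)))), Mul(48, Rational(5, 9)), Mul(Add(7, Mul(-1, Pow(-3, 2))), Rational(5, 9))))) = Add(Mul(I, Pow(254, Rational(1, 2))), Mul(-1, Add(-2112, Mul(-44, Add(7, Mul(-1, 9))), Rational(80, 3), Mul(Add(7, Mul(-1, 9)), Rational(5, 9))))) = Add(Mul(I, Pow(254, Rational(1, 2))), Mul(-1, Add(-2112, Mul(-44, Add(7, -9)), Rational(80, 3), Mul(Add(7, -9), Rational(5, 9))))) = Add(Mul(I, Pow(254, Rational(1, 2))), Mul(-1, Add(-2112, Mul(-44, -2), Rational(80, 3), Mul(-2, Rational(5, 9))))) = Add(Mul(I, Pow(254, Rational(1, 2))), Mul(-1, Add(-2112, 88, Rational(80, 3), Rational(-10, 9)))) = Add(Mul(I, Pow(254, Rational(1, 2))), Mul(-1, Rational(-17986, 9))) = Add(Mul(I, Pow(254, Rational(1, 2))), Rational(17986, 9)) = Add(Rational(17986, 9), Mul(I, Pow(254, Rational(1, 2))))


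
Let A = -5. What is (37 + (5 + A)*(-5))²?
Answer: 1369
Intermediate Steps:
(37 + (5 + A)*(-5))² = (37 + (5 - 5)*(-5))² = (37 + 0*(-5))² = (37 + 0)² = 37² = 1369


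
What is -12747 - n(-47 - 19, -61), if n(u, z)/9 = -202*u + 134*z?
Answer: -59169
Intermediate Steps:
n(u, z) = -1818*u + 1206*z (n(u, z) = 9*(-202*u + 134*z) = -1818*u + 1206*z)
-12747 - n(-47 - 19, -61) = -12747 - (-1818*(-47 - 19) + 1206*(-61)) = -12747 - (-1818*(-66) - 73566) = -12747 - (119988 - 73566) = -12747 - 1*46422 = -12747 - 46422 = -59169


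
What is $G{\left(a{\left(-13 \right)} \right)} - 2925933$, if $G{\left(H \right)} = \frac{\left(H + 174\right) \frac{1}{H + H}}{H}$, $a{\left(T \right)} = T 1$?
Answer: $- \frac{988965193}{338} \approx -2.9259 \cdot 10^{6}$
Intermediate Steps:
$a{\left(T \right)} = T$
$G{\left(H \right)} = \frac{174 + H}{2 H^{2}}$ ($G{\left(H \right)} = \frac{\left(174 + H\right) \frac{1}{2 H}}{H} = \frac{\frac{1}{2} \frac{1}{H} \left(174 + H\right)}{H} = \frac{174 + H}{2 H^{2}}$)
$G{\left(a{\left(-13 \right)} \right)} - 2925933 = \frac{174 - 13}{2 \cdot 169} - 2925933 = \frac{1}{2} \cdot \frac{1}{169} \cdot 161 - 2925933 = \frac{161}{338} - 2925933 = - \frac{988965193}{338}$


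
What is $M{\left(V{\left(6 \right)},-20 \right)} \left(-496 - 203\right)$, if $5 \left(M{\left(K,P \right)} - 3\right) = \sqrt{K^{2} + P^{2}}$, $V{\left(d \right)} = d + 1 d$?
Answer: $-2097 - \frac{2796 \sqrt{34}}{5} \approx -5357.7$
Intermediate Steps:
$V{\left(d \right)} = 2 d$ ($V{\left(d \right)} = d + d = 2 d$)
$M{\left(K,P \right)} = 3 + \frac{\sqrt{K^{2} + P^{2}}}{5}$
$M{\left(V{\left(6 \right)},-20 \right)} \left(-496 - 203\right) = \left(3 + \frac{\sqrt{\left(2 \cdot 6\right)^{2} + \left(-20\right)^{2}}}{5}\right) \left(-496 - 203\right) = \left(3 + \frac{\sqrt{12^{2} + 400}}{5}\right) \left(-699\right) = \left(3 + \frac{\sqrt{144 + 400}}{5}\right) \left(-699\right) = \left(3 + \frac{\sqrt{544}}{5}\right) \left(-699\right) = \left(3 + \frac{4 \sqrt{34}}{5}\right) \left(-699\right) = -2097 - \frac{2796 \sqrt{34}}{5}$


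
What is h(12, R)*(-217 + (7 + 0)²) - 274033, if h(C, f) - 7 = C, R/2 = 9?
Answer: -277225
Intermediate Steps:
R = 18 (R = 2*9 = 18)
h(C, f) = 7 + C
h(12, R)*(-217 + (7 + 0)²) - 274033 = (7 + 12)*(-217 + (7 + 0)²) - 274033 = 19*(-217 + 7²) - 274033 = 19*(-217 + 49) - 274033 = 19*(-168) - 274033 = -3192 - 274033 = -277225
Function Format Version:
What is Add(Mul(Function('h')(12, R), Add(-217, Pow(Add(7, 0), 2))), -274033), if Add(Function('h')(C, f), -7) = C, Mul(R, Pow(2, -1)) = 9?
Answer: -277225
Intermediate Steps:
R = 18 (R = Mul(2, 9) = 18)
Function('h')(C, f) = Add(7, C)
Add(Mul(Function('h')(12, R), Add(-217, Pow(Add(7, 0), 2))), -274033) = Add(Mul(Add(7, 12), Add(-217, Pow(Add(7, 0), 2))), -274033) = Add(Mul(19, Add(-217, Pow(7, 2))), -274033) = Add(Mul(19, Add(-217, 49)), -274033) = Add(Mul(19, -168), -274033) = Add(-3192, -274033) = -277225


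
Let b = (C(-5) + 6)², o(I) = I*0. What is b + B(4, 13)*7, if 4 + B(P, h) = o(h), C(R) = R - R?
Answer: 8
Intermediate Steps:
C(R) = 0
o(I) = 0
B(P, h) = -4 (B(P, h) = -4 + 0 = -4)
b = 36 (b = (0 + 6)² = 6² = 36)
b + B(4, 13)*7 = 36 - 4*7 = 36 - 28 = 8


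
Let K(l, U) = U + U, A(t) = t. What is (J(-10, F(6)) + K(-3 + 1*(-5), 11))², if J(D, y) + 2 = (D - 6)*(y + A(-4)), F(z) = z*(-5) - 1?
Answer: 336400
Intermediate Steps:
F(z) = -1 - 5*z (F(z) = -5*z - 1 = -1 - 5*z)
K(l, U) = 2*U
J(D, y) = -2 + (-6 + D)*(-4 + y) (J(D, y) = -2 + (D - 6)*(y - 4) = -2 + (-6 + D)*(-4 + y))
(J(-10, F(6)) + K(-3 + 1*(-5), 11))² = ((22 - 6*(-1 - 5*6) - 4*(-10) - 10*(-1 - 5*6)) + 2*11)² = ((22 - 6*(-1 - 30) + 40 - 10*(-1 - 30)) + 22)² = ((22 - 6*(-31) + 40 - 10*(-31)) + 22)² = ((22 + 186 + 40 + 310) + 22)² = (558 + 22)² = 580² = 336400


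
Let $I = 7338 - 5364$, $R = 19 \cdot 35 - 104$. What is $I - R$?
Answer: $1413$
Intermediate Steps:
$R = 561$ ($R = 665 - 104 = 561$)
$I = 1974$
$I - R = 1974 - 561 = 1413$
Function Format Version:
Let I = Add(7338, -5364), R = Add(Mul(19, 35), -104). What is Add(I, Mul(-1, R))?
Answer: 1413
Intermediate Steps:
R = 561 (R = Add(665, -104) = 561)
I = 1974
Add(I, Mul(-1, R)) = Add(1974, Mul(-1, 561)) = Add(1974, -561) = 1413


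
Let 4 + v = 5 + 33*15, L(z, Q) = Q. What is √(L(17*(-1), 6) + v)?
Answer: √502 ≈ 22.405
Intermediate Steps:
v = 496 (v = -4 + (5 + 33*15) = -4 + (5 + 495) = -4 + 500 = 496)
√(L(17*(-1), 6) + v) = √(6 + 496) = √502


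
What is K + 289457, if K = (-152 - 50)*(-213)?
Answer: 332483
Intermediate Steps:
K = 43026 (K = -202*(-213) = 43026)
K + 289457 = 43026 + 289457 = 332483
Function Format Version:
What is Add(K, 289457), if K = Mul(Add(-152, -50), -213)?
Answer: 332483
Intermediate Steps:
K = 43026 (K = Mul(-202, -213) = 43026)
Add(K, 289457) = Add(43026, 289457) = 332483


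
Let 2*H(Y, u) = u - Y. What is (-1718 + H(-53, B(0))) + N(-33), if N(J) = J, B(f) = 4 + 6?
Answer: -3439/2 ≈ -1719.5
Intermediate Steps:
B(f) = 10
H(Y, u) = u/2 - Y/2 (H(Y, u) = (u - Y)/2 = u/2 - Y/2)
(-1718 + H(-53, B(0))) + N(-33) = (-1718 + ((½)*10 - ½*(-53))) - 33 = (-1718 + (5 + 53/2)) - 33 = (-1718 + 63/2) - 33 = -3373/2 - 33 = -3439/2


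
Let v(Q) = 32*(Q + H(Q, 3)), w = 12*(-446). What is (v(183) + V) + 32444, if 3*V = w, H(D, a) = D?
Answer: 42372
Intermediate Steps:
w = -5352
V = -1784 (V = (⅓)*(-5352) = -1784)
v(Q) = 64*Q (v(Q) = 32*(Q + Q) = 32*(2*Q) = 64*Q)
(v(183) + V) + 32444 = (64*183 - 1784) + 32444 = (11712 - 1784) + 32444 = 9928 + 32444 = 42372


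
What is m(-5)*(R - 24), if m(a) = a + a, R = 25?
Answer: -10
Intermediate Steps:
m(a) = 2*a
m(-5)*(R - 24) = (2*(-5))*(25 - 24) = -10*1 = -10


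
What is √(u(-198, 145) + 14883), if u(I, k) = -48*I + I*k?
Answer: I*√4323 ≈ 65.75*I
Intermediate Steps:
√(u(-198, 145) + 14883) = √(-198*(-48 + 145) + 14883) = √(-198*97 + 14883) = √(-19206 + 14883) = √(-4323) = I*√4323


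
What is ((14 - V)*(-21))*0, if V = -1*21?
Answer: 0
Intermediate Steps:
V = -21
((14 - V)*(-21))*0 = ((14 - 1*(-21))*(-21))*0 = ((14 + 21)*(-21))*0 = (35*(-21))*0 = -735*0 = 0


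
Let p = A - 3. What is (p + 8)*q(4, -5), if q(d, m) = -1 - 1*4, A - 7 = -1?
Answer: -55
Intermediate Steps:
A = 6 (A = 7 - 1 = 6)
p = 3 (p = 6 - 3 = 3)
q(d, m) = -5 (q(d, m) = -1 - 4 = -5)
(p + 8)*q(4, -5) = (3 + 8)*(-5) = 11*(-5) = -55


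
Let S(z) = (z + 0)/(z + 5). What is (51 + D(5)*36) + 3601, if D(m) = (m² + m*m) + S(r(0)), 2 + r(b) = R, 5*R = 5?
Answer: 5443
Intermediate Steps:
R = 1 (R = (⅕)*5 = 1)
r(b) = -1 (r(b) = -2 + 1 = -1)
S(z) = z/(5 + z)
D(m) = -¼ + 2*m² (D(m) = (m² + m*m) - 1/(5 - 1) = (m² + m²) - 1/4 = 2*m² - 1*¼ = 2*m² - ¼ = -¼ + 2*m²)
(51 + D(5)*36) + 3601 = (51 + (-¼ + 2*5²)*36) + 3601 = (51 + (-¼ + 2*25)*36) + 3601 = (51 + (-¼ + 50)*36) + 3601 = (51 + (199/4)*36) + 3601 = (51 + 1791) + 3601 = 1842 + 3601 = 5443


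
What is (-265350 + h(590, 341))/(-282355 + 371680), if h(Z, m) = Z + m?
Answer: -264419/89325 ≈ -2.9602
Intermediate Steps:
(-265350 + h(590, 341))/(-282355 + 371680) = (-265350 + (590 + 341))/(-282355 + 371680) = (-265350 + 931)/89325 = -264419*1/89325 = -264419/89325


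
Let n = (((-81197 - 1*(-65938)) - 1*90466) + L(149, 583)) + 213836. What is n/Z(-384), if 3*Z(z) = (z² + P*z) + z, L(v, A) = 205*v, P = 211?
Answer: 4333/688 ≈ 6.2980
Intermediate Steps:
Z(z) = z²/3 + 212*z/3 (Z(z) = ((z² + 211*z) + z)/3 = (z² + 212*z)/3 = z²/3 + 212*z/3)
n = 138656 (n = (((-81197 - 1*(-65938)) - 1*90466) + 205*149) + 213836 = (((-81197 + 65938) - 90466) + 30545) + 213836 = ((-15259 - 90466) + 30545) + 213836 = (-105725 + 30545) + 213836 = -75180 + 213836 = 138656)
n/Z(-384) = 138656/(((⅓)*(-384)*(212 - 384))) = 138656/(((⅓)*(-384)*(-172))) = 138656/22016 = 138656*(1/22016) = 4333/688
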